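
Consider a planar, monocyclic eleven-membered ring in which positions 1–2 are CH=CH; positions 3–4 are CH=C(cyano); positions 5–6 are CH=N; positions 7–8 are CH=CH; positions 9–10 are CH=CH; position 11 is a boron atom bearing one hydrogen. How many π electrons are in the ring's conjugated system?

10

All ring atoms are sp² and supply a p orbital to the ring (each doubly-bonded ring atom is sp² with one p-orbital electron; the doubly-bonded nitrogens are pyridine-type — their lone pairs lie in the ring plane, leaving one electron in the p orbital; the boron has an empty p orbital); the conjugation is uninterrupted.
Tallying contributions gives 5 × 2 = 10 from the double-bond units + 0 from the BH atom = 10.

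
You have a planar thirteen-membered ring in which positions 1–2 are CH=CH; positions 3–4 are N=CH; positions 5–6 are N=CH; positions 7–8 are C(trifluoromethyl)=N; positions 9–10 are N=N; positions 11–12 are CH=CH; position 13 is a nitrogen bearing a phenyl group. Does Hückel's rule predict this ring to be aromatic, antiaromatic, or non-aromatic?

Aromatic

Check conjugation: the double-bond atoms are sp², each contributing one p electron; each =N– nitrogen is pyridine-type (lone pair in the sp² plane, one electron in the p orbital); the pyrrole-type nitrogen donates its lone pair from the p orbital — every position has a p orbital, so the cyclic π system is continuous.
Adding the contributions, 6 × 2 = 12 from the double-bond units + 2 from the N(phenyl) atom = 14.
With 14 π electrons (n = 3), the Hückel 4n+2 condition holds.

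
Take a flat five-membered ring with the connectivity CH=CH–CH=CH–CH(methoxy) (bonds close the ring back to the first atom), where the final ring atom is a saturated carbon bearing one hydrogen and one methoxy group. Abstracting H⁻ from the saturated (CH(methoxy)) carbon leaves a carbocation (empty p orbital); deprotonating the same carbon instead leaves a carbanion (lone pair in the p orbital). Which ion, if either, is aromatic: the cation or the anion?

The anion

In both ions every ring atom is sp² and contributes a p orbital, so both rings are fully conjugated.
Cation: 2 × 2 + 0 = 4 π electrons → 4(1), antiaromatic.
Anion: 2 × 2 + 2 = 6 π electrons → 4(1)+2, aromatic.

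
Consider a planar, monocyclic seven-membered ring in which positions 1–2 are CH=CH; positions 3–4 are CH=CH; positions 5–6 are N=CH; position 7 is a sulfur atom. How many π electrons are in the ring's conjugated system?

Check conjugation: each doubly-bonded ring atom is sp² with one p-orbital electron; each =N– nitrogen is pyridine-type (lone pair in the sp² plane, one electron in the p orbital); the sulfur donates one lone pair from its p orbital — every position has a p orbital, so the cyclic π system is continuous.
π-electron count: 3 × 2 = 6 from the double-bond units + 2 from the S atom = 8.

8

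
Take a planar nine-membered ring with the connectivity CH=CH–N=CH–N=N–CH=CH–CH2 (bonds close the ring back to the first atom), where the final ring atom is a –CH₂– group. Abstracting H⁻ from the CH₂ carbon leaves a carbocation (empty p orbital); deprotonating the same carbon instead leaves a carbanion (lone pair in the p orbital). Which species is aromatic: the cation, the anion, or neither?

In both ions every ring atom is sp² and contributes a p orbital, so both rings are fully conjugated.
Cation: 4 × 2 + 0 = 8 π electrons → 4(2), antiaromatic.
Anion: 4 × 2 + 2 = 10 π electrons → 4(2)+2, aromatic.

The anion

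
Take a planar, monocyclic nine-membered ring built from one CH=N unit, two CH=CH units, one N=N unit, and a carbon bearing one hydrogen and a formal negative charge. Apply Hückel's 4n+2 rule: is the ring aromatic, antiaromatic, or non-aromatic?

The p orbitals form a continuous loop: every atom in a ring double bond is sp² and brings one electron to the p orbital; the doubly-bonded nitrogens are pyridine-type — their lone pairs lie in the ring plane, leaving one electron in the p orbital; the carbanion's lone pair occupies the p orbital. The ring is fully conjugated.
Counting π electrons: 4 × 2 = 8 from the double-bond units + 2 from the CH(-) atom = 10.
With 10 π electrons (n = 2), the Hückel 4n+2 condition holds.

Aromatic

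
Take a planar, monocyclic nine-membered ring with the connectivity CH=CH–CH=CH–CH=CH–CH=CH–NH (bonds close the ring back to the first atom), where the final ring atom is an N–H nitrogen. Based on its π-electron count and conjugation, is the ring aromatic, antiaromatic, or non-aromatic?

Aromatic

The p orbitals form a continuous loop: every atom in a ring double bond is sp² and brings one electron to the p orbital; the pyrrole-type nitrogen donates its lone pair from the p orbital. The ring is fully conjugated.
Tallying contributions gives 4 × 2 = 8 from the double-bond units + 2 from the NH atom = 10.
That gives a 4n+2 count (10, n = 2).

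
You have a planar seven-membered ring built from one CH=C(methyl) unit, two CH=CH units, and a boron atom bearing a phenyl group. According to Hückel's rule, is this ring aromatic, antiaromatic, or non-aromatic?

Every ring atom contributes a p orbital perpendicular to the ring (every atom in a ring double bond is sp² and brings one electron to the p orbital; the boron has an empty p orbital), so the π system is cyclic and fully conjugated.
Adding the contributions, 3 × 2 = 6 from the double-bond units + 0 from the B(phenyl) atom = 6.
That gives a 4n+2 count (6, n = 1).

Aromatic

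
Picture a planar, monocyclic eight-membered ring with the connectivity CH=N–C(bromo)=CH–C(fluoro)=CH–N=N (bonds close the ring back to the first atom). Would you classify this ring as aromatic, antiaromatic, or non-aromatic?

Antiaromatic

All ring atoms are sp² and supply a p orbital to the ring (each doubly-bonded ring atom is sp² with one p-orbital electron; each =N– nitrogen is pyridine-type (lone pair in the sp² plane, one electron in the p orbital)); the conjugation is uninterrupted.
Counting π electrons: 4 × 2 = 8 from the 4 double-bond units.
8 is a 4n count (n = 2), so the planar conjugated ring is antiaromatic.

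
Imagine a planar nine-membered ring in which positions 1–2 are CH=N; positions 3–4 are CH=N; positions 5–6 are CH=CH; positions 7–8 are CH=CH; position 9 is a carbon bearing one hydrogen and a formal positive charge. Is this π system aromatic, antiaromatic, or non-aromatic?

Antiaromatic

Every ring atom contributes a p orbital perpendicular to the ring (every atom in a ring double bond is sp² and brings one electron to the p orbital; the doubly-bonded nitrogens are pyridine-type — their lone pairs lie in the ring plane, leaving one electron in the p orbital; the carbocation has an empty p orbital), so the π system is cyclic and fully conjugated.
π-electron count: 4 × 2 = 8 from the double-bond units + 0 from the CH(+) atom = 8.
8 = 4(2); a planar, fully conjugated 4n system is antiaromatic.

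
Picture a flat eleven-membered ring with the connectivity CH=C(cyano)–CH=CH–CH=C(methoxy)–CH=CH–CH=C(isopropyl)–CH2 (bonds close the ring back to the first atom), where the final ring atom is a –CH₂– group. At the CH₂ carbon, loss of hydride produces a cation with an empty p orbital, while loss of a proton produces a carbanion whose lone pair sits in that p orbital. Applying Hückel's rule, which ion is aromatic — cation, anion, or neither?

In both ions every ring atom is sp² and contributes a p orbital, so both rings are fully conjugated.
Cation: 5 × 2 + 0 = 10 π electrons → 4(2)+2, aromatic.
Anion: 5 × 2 + 2 = 12 π electrons → 4(3), antiaromatic.

The cation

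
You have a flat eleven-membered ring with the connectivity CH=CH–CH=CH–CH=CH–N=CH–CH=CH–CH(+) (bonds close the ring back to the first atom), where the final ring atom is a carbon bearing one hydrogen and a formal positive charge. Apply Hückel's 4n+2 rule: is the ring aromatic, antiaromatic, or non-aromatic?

Every ring atom contributes a p orbital perpendicular to the ring (the double-bond atoms are sp², each contributing one p electron; each sp² =N– keeps its lone pair in-plane and puts one electron into the π system; the carbocation has an empty p orbital), so the π system is cyclic and fully conjugated.
Tallying contributions gives 5 × 2 = 10 from the double-bond units + 0 from the CH(+) atom = 10.
10 = 4(2) + 2, which satisfies Hückel's 4n+2 rule.

Aromatic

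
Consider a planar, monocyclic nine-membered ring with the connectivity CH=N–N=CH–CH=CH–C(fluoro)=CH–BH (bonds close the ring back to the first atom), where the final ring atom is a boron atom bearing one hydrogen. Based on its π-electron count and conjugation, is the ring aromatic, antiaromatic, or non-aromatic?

Antiaromatic

All ring atoms are sp² and supply a p orbital to the ring (the double-bond atoms are sp², each contributing one p electron; each =N– nitrogen is pyridine-type (lone pair in the sp² plane, one electron in the p orbital); the boron has an empty p orbital); the conjugation is uninterrupted.
Adding the contributions, 4 × 2 = 8 from the double-bond units + 0 from the BH atom = 8.
8 is a 4n count (n = 2), so the planar conjugated ring is antiaromatic.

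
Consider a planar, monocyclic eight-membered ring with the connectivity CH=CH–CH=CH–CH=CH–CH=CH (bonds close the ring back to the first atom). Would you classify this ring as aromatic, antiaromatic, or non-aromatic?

Check conjugation: each doubly-bonded ring atom is sp² with one p-orbital electron — every position has a p orbital, so the cyclic π system is continuous.
Counting π electrons: 4 × 2 = 8 from the 4 double-bond units.
8 is a 4n count (n = 2), so the planar conjugated ring is antiaromatic.

Antiaromatic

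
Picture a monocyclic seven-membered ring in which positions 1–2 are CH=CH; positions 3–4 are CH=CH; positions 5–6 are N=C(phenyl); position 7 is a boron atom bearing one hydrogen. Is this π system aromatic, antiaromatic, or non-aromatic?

Every ring atom contributes a p orbital perpendicular to the ring (every atom in a ring double bond is sp² and brings one electron to the p orbital; the doubly-bonded nitrogens are pyridine-type — their lone pairs lie in the ring plane, leaving one electron in the p orbital; the boron has an empty p orbital), so the π system is cyclic and fully conjugated.
π-electron count: 3 × 2 = 6 from the double-bond units + 0 from the BH atom = 6.
6 = 4(1) + 2, which satisfies Hückel's 4n+2 rule.

Aromatic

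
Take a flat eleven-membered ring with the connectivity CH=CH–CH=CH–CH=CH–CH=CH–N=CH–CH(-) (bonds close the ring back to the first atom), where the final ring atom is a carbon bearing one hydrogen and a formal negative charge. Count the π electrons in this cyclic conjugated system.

12

Check conjugation: each doubly-bonded ring atom is sp² with one p-orbital electron; each =N– nitrogen is pyridine-type (lone pair in the sp² plane, one electron in the p orbital); the carbanion's lone pair occupies the p orbital — every position has a p orbital, so the cyclic π system is continuous.
Adding the contributions, 5 × 2 = 10 from the double-bond units + 2 from the CH(-) atom = 12.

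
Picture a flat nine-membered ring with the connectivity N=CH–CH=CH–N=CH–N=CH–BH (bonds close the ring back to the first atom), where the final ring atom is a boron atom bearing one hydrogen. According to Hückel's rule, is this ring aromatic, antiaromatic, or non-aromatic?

Antiaromatic

Every ring atom contributes a p orbital perpendicular to the ring (the double-bond atoms are sp², each contributing one p electron; each sp² =N– keeps its lone pair in-plane and puts one electron into the π system; the boron has an empty p orbital), so the π system is cyclic and fully conjugated.
π-electron count: 4 × 2 = 8 from the double-bond units + 0 from the BH atom = 8.
8 = 4(2); a planar, fully conjugated 4n system is antiaromatic.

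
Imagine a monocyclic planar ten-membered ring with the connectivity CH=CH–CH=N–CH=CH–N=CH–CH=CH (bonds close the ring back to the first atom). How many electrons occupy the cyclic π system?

All ring atoms are sp² and supply a p orbital to the ring (each doubly-bonded ring atom is sp² with one p-orbital electron; each sp² =N– keeps its lone pair in-plane and puts one electron into the π system); the conjugation is uninterrupted.
Counting π electrons: 5 × 2 = 10 from the 5 double-bond units.

10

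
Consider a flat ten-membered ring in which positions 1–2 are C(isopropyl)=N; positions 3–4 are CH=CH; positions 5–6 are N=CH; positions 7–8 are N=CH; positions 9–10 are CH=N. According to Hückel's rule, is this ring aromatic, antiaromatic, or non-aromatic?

Aromatic

All ring atoms are sp² and supply a p orbital to the ring (every atom in a ring double bond is sp² and brings one electron to the p orbital; each =N– nitrogen is pyridine-type (lone pair in the sp² plane, one electron in the p orbital)); the conjugation is uninterrupted.
π-electron count: 5 × 2 = 10 from the 5 double-bond units.
That gives a 4n+2 count (10, n = 2).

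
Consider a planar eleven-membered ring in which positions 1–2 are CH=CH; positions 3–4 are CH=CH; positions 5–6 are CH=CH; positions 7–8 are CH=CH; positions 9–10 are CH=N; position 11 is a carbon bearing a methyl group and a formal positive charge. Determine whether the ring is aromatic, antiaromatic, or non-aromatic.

All ring atoms are sp² and supply a p orbital to the ring (each doubly-bonded ring atom is sp² with one p-orbital electron; each sp² =N– keeps its lone pair in-plane and puts one electron into the π system; the carbocation has an empty p orbital); the conjugation is uninterrupted.
Counting π electrons: 5 × 2 = 10 from the double-bond units + 0 from the C(methyl)(+) atom = 10.
That gives a 4n+2 count (10, n = 2).

Aromatic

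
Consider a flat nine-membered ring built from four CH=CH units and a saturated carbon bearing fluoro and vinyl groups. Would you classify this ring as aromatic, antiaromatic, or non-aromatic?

The C(fluoro)(vinyl) position has four σ bonds — that saturated carbon is sp³ and has no p orbital in the ring π system — so the cyclic conjugation is interrupted.
Hückel's rule only applies to fully conjugated rings, so this one is simply non-aromatic.

Non-aromatic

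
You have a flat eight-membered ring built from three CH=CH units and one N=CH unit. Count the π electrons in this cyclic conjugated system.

Every ring atom contributes a p orbital perpendicular to the ring (the double-bond atoms are sp², each contributing one p electron; the doubly-bonded nitrogens are pyridine-type — their lone pairs lie in the ring plane, leaving one electron in the p orbital), so the π system is cyclic and fully conjugated.
Tallying contributions gives 4 × 2 = 8 from the 4 double-bond units.

8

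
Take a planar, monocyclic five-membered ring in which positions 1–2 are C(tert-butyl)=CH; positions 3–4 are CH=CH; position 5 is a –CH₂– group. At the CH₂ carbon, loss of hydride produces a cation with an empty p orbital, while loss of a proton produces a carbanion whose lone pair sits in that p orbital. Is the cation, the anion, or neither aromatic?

The anion

In both ions every ring atom is sp² and contributes a p orbital, so both rings are fully conjugated.
Cation: 2 × 2 + 0 = 4 π electrons → 4(1), antiaromatic.
Anion: 2 × 2 + 2 = 6 π electrons → 4(1)+2, aromatic.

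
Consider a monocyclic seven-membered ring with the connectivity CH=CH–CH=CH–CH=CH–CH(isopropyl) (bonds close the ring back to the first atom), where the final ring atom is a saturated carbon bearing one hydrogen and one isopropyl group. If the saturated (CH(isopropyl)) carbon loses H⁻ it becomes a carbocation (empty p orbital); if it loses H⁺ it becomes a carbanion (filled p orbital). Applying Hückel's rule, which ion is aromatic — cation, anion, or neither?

The cation

Once that carbon is sp², every ring atom has a p orbital and both ions are fully conjugated.
Cation: 3 × 2 + 0 = 6 π electrons → 4(1)+2, aromatic.
Anion: 3 × 2 + 2 = 8 π electrons → 4(2), antiaromatic.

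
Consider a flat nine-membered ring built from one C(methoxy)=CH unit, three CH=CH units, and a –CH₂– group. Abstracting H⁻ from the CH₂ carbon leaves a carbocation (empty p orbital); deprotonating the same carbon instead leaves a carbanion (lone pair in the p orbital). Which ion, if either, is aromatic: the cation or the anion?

Both ions have a continuous loop of p orbitals — each ring atom is sp².
Cation: 4 × 2 + 0 = 8 π electrons → 4(2), antiaromatic.
Anion: 4 × 2 + 2 = 10 π electrons → 4(2)+2, aromatic.

The anion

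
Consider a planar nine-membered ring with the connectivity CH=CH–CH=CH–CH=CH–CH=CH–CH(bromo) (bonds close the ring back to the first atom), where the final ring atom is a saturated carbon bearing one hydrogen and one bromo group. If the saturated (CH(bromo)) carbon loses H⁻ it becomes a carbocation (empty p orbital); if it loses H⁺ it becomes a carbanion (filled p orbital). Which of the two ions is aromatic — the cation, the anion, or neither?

The anion

Both ions have a continuous loop of p orbitals — each ring atom is sp².
Cation: 4 × 2 + 0 = 8 π electrons → 4(2), antiaromatic.
Anion: 4 × 2 + 2 = 10 π electrons → 4(2)+2, aromatic.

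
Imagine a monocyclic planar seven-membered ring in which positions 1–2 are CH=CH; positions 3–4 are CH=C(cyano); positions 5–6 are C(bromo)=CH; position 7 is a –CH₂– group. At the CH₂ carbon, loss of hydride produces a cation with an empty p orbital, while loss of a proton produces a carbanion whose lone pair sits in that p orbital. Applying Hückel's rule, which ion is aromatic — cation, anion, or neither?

The cation

Both ions have a continuous loop of p orbitals — each ring atom is sp².
Cation: 3 × 2 + 0 = 6 π electrons → 4(1)+2, aromatic.
Anion: 3 × 2 + 2 = 8 π electrons → 4(2), antiaromatic.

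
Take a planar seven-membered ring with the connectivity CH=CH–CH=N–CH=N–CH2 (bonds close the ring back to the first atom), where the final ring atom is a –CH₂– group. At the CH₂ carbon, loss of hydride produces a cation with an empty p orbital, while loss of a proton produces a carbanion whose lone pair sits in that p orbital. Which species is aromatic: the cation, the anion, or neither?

The cation

Once that carbon is sp², every ring atom has a p orbital and both ions are fully conjugated.
Cation: 3 × 2 + 0 = 6 π electrons → 4(1)+2, aromatic.
Anion: 3 × 2 + 2 = 8 π electrons → 4(2), antiaromatic.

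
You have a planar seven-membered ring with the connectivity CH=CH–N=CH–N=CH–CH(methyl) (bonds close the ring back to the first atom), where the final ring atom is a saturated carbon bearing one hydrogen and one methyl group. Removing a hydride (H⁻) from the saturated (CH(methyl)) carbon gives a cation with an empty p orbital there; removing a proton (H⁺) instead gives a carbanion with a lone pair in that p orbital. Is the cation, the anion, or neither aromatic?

The cation

In both ions every ring atom is sp² and contributes a p orbital, so both rings are fully conjugated.
Cation: 3 × 2 + 0 = 6 π electrons → 4(1)+2, aromatic.
Anion: 3 × 2 + 2 = 8 π electrons → 4(2), antiaromatic.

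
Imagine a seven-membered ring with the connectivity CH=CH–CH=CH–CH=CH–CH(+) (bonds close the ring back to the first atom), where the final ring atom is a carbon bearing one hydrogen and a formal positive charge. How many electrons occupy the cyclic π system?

6

Check conjugation: the double-bond atoms are sp², each contributing one p electron; the carbocation has an empty p orbital — every position has a p orbital, so the cyclic π system is continuous.
Adding the contributions, 3 × 2 = 6 from the double-bond units + 0 from the CH(+) atom = 6.
(The species described is the tropylium cation.)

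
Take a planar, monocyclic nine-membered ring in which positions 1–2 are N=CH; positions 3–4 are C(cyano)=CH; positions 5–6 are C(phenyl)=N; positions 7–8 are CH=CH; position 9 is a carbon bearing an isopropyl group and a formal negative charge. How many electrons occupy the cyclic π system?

10

All ring atoms are sp² and supply a p orbital to the ring (each doubly-bonded ring atom is sp² with one p-orbital electron; each sp² =N– keeps its lone pair in-plane and puts one electron into the π system; the carbanion's lone pair occupies the p orbital); the conjugation is uninterrupted.
Counting π electrons: 4 × 2 = 8 from the double-bond units + 2 from the C(isopropyl)(-) atom = 10.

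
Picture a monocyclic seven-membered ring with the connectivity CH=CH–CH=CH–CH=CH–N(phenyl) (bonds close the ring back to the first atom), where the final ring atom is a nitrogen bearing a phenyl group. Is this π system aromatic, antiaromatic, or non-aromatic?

Check conjugation: the double-bond atoms are sp², each contributing one p electron; the pyrrole-type nitrogen donates its lone pair from the p orbital — every position has a p orbital, so the cyclic π system is continuous.
Tallying contributions gives 3 × 2 = 6 from the double-bond units + 2 from the N(phenyl) atom = 8.
8 is a 4n count (n = 2), so the planar conjugated ring is antiaromatic.

Antiaromatic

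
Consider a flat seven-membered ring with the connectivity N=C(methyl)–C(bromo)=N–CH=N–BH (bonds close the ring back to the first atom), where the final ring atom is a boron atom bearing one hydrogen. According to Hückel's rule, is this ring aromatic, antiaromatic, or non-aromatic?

Aromatic

All ring atoms are sp² and supply a p orbital to the ring (the double-bond atoms are sp², each contributing one p electron; the doubly-bonded nitrogens are pyridine-type — their lone pairs lie in the ring plane, leaving one electron in the p orbital; the boron has an empty p orbital); the conjugation is uninterrupted.
Counting π electrons: 3 × 2 = 6 from the double-bond units + 0 from the BH atom = 6.
Since 6 = 4·1 + 2, the ring meets the 4n+2 criterion.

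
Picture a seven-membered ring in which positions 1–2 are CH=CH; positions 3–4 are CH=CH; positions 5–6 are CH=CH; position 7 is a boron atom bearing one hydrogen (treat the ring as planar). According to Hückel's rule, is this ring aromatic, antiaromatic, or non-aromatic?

The p orbitals form a continuous loop: each doubly-bonded ring atom is sp² with one p-orbital electron; the boron has an empty p orbital. The ring is fully conjugated.
Adding the contributions, 3 × 2 = 6 from the double-bond units + 0 from the BH atom = 6.
6 = 4(1) + 2, which satisfies Hückel's 4n+2 rule.

Aromatic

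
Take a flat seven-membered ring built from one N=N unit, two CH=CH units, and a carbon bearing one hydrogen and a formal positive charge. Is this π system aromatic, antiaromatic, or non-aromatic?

The p orbitals form a continuous loop: each doubly-bonded ring atom is sp² with one p-orbital electron; the doubly-bonded nitrogens are pyridine-type — their lone pairs lie in the ring plane, leaving one electron in the p orbital; the carbocation has an empty p orbital. The ring is fully conjugated.
Tallying contributions gives 3 × 2 = 6 from the double-bond units + 0 from the CH(+) atom = 6.
With 6 π electrons (n = 1), the Hückel 4n+2 condition holds.

Aromatic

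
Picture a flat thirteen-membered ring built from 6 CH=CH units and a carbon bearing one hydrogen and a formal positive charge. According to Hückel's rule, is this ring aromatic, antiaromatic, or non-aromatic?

All ring atoms are sp² and supply a p orbital to the ring (each doubly-bonded ring atom is sp² with one p-orbital electron; the carbocation has an empty p orbital); the conjugation is uninterrupted.
π-electron count: 6 × 2 = 12 from the double-bond units + 0 from the CH(+) atom = 12.
12 is a 4n count (n = 3), so the planar conjugated ring is antiaromatic.

Antiaromatic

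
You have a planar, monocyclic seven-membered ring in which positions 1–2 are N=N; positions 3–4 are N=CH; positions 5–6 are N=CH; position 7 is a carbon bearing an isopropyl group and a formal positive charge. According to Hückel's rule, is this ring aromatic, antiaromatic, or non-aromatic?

Every ring atom contributes a p orbital perpendicular to the ring (the double-bond atoms are sp², each contributing one p electron; each sp² =N– keeps its lone pair in-plane and puts one electron into the π system; the carbocation has an empty p orbital), so the π system is cyclic and fully conjugated.
Adding the contributions, 3 × 2 = 6 from the double-bond units + 0 from the C(isopropyl)(+) atom = 6.
That gives a 4n+2 count (6, n = 1).

Aromatic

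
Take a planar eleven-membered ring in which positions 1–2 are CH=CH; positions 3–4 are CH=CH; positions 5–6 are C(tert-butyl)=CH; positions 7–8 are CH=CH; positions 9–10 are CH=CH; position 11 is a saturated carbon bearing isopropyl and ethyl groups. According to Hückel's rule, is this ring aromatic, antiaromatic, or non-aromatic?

Non-aromatic

At the C(isopropyl)(ethyl) position, that saturated carbon is sp³ and has no p orbital in the ring π system; the ring's p-orbital overlap is broken there.
Broken conjugation rules out both aromaticity and antiaromaticity.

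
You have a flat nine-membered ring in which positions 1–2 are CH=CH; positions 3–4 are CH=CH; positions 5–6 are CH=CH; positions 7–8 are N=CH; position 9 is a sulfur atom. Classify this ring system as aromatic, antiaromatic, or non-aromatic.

Aromatic

All ring atoms are sp² and supply a p orbital to the ring (every atom in a ring double bond is sp² and brings one electron to the p orbital; each =N– nitrogen is pyridine-type (lone pair in the sp² plane, one electron in the p orbital); the sulfur donates one lone pair from its p orbital); the conjugation is uninterrupted.
Counting π electrons: 4 × 2 = 8 from the double-bond units + 2 from the S atom = 10.
Since 10 = 4·2 + 2, the ring meets the 4n+2 criterion.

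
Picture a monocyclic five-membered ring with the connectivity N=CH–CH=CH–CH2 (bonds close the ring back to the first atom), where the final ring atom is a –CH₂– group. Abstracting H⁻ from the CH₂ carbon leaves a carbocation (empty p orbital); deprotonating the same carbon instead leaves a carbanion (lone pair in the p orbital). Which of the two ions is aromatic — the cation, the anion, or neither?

The anion

In both ions every ring atom is sp² and contributes a p orbital, so both rings are fully conjugated.
Cation: 2 × 2 + 0 = 4 π electrons → 4(1), antiaromatic.
Anion: 2 × 2 + 2 = 6 π electrons → 4(1)+2, aromatic.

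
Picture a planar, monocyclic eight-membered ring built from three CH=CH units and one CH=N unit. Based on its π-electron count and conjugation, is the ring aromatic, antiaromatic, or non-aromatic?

Antiaromatic

The p orbitals form a continuous loop: the double-bond atoms are sp², each contributing one p electron; the doubly-bonded nitrogens are pyridine-type — their lone pairs lie in the ring plane, leaving one electron in the p orbital. The ring is fully conjugated.
Tallying contributions gives 4 × 2 = 8 from the 4 double-bond units.
8 = 4(2); a planar, fully conjugated 4n system is antiaromatic.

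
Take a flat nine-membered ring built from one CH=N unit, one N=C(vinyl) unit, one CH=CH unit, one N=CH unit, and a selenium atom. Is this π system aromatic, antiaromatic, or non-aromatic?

Every ring atom contributes a p orbital perpendicular to the ring (each doubly-bonded ring atom is sp² with one p-orbital electron; the doubly-bonded nitrogens are pyridine-type — their lone pairs lie in the ring plane, leaving one electron in the p orbital; the selenium donates one lone pair from its p orbital), so the π system is cyclic and fully conjugated.
Tallying contributions gives 4 × 2 = 8 from the double-bond units + 2 from the Se atom = 10.
10 = 4(2) + 2, which satisfies Hückel's 4n+2 rule.

Aromatic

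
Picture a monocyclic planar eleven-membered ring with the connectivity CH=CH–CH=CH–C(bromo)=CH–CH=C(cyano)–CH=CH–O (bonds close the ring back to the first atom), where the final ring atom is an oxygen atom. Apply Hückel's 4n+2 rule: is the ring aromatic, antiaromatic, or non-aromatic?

Antiaromatic

All ring atoms are sp² and supply a p orbital to the ring (each doubly-bonded ring atom is sp² with one p-orbital electron; the oxygen donates one lone pair from its p orbital); the conjugation is uninterrupted.
Adding the contributions, 5 × 2 = 10 from the double-bond units + 2 from the O atom = 12.
A 4n π count (12, n = 3) in a planar conjugated ring means antiaromatic.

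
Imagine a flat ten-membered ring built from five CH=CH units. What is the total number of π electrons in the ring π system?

Every ring atom contributes a p orbital perpendicular to the ring (every atom in a ring double bond is sp² and brings one electron to the p orbital), so the π system is cyclic and fully conjugated.
Tallying contributions gives 5 × 2 = 10 from the 5 double-bond units.

10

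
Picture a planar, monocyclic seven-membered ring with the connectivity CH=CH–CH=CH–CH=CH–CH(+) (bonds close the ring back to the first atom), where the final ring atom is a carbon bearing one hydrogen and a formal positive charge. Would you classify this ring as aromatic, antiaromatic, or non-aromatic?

The p orbitals form a continuous loop: each doubly-bonded ring atom is sp² with one p-orbital electron; the carbocation has an empty p orbital. The ring is fully conjugated.
Counting π electrons: 3 × 2 = 6 from the double-bond units + 0 from the CH(+) atom = 6.
That gives a 4n+2 count (6, n = 1).
(This ring is the tropylium cation.)

Aromatic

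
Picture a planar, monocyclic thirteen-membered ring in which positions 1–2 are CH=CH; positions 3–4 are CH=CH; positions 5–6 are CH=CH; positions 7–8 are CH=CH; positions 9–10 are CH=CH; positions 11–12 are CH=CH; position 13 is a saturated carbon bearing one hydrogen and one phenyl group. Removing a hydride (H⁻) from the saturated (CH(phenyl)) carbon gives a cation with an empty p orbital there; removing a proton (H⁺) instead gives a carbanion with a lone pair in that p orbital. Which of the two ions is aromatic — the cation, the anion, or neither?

The anion

In either ion the ring is fully conjugated: every atom, including the new sp² carbon, supplies a p orbital.
Cation: 6 × 2 + 0 = 12 π electrons → 4(3), antiaromatic.
Anion: 6 × 2 + 2 = 14 π electrons → 4(3)+2, aromatic.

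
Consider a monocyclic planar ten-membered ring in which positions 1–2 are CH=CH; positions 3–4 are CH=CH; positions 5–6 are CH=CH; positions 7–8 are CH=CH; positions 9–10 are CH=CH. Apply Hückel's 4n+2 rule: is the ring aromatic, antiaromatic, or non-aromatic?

Aromatic

Every ring atom contributes a p orbital perpendicular to the ring (every atom in a ring double bond is sp² and brings one electron to the p orbital), so the π system is cyclic and fully conjugated.
π-electron count: 5 × 2 = 10 from the 5 double-bond units.
That gives a 4n+2 count (10, n = 2).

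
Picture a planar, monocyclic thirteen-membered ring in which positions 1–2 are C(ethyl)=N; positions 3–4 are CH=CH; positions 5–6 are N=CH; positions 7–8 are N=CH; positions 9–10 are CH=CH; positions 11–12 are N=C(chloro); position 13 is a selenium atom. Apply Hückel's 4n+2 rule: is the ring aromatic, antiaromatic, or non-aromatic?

Every ring atom contributes a p orbital perpendicular to the ring (the double-bond atoms are sp², each contributing one p electron; each sp² =N– keeps its lone pair in-plane and puts one electron into the π system; the selenium donates one lone pair from its p orbital), so the π system is cyclic and fully conjugated.
Counting π electrons: 6 × 2 = 12 from the double-bond units + 2 from the Se atom = 14.
Since 14 = 4·3 + 2, the ring meets the 4n+2 criterion.

Aromatic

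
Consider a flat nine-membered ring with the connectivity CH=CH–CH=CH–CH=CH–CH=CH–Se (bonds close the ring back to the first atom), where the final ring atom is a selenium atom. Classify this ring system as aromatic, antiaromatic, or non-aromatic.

Aromatic

Every ring atom contributes a p orbital perpendicular to the ring (the double-bond atoms are sp², each contributing one p electron; the selenium donates one lone pair from its p orbital), so the π system is cyclic and fully conjugated.
Tallying contributions gives 4 × 2 = 8 from the double-bond units + 2 from the Se atom = 10.
With 10 π electrons (n = 2), the Hückel 4n+2 condition holds.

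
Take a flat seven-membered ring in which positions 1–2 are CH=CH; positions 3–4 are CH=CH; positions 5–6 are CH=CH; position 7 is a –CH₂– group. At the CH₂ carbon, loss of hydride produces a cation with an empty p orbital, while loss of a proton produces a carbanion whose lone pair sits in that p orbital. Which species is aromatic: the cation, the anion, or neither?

Once that carbon is sp², every ring atom has a p orbital and both ions are fully conjugated.
Cation: 3 × 2 + 0 = 6 π electrons → 4(1)+2, aromatic.
Anion: 3 × 2 + 2 = 8 π electrons → 4(2), antiaromatic.

The cation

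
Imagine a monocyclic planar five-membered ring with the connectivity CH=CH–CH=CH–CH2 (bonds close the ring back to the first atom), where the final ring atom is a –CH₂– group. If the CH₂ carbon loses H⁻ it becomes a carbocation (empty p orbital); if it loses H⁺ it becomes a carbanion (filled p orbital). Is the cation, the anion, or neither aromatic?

Once that carbon is sp², every ring atom has a p orbital and both ions are fully conjugated.
Cation: 2 × 2 + 0 = 4 π electrons → 4(1), antiaromatic.
Anion: 2 × 2 + 2 = 6 π electrons → 4(1)+2, aromatic.

The anion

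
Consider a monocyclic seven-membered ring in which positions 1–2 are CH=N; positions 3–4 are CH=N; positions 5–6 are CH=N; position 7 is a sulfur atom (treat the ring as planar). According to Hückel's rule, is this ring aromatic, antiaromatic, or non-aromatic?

Antiaromatic

All ring atoms are sp² and supply a p orbital to the ring (the double-bond atoms are sp², each contributing one p electron; the doubly-bonded nitrogens are pyridine-type — their lone pairs lie in the ring plane, leaving one electron in the p orbital; the sulfur donates one lone pair from its p orbital); the conjugation is uninterrupted.
Counting π electrons: 3 × 2 = 6 from the double-bond units + 2 from the S atom = 8.
With 8 = 4·2 π electrons, Hückel's rule classifies the planar ring as antiaromatic.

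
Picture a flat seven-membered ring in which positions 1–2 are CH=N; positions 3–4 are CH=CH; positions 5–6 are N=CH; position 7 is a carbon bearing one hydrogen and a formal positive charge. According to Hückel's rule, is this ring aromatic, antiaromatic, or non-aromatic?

The p orbitals form a continuous loop: the double-bond atoms are sp², each contributing one p electron; each sp² =N– keeps its lone pair in-plane and puts one electron into the π system; the carbocation has an empty p orbital. The ring is fully conjugated.
Adding the contributions, 3 × 2 = 6 from the double-bond units + 0 from the CH(+) atom = 6.
With 6 π electrons (n = 1), the Hückel 4n+2 condition holds.

Aromatic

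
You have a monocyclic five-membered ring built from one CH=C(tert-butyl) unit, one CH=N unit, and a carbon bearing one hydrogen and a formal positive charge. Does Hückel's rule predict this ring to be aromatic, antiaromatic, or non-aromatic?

All ring atoms are sp² and supply a p orbital to the ring (each doubly-bonded ring atom is sp² with one p-orbital electron; each =N– nitrogen is pyridine-type (lone pair in the sp² plane, one electron in the p orbital); the carbocation has an empty p orbital); the conjugation is uninterrupted.
Counting π electrons: 2 × 2 = 4 from the double-bond units + 0 from the CH(+) atom = 4.
4 = 4(1); a planar, fully conjugated 4n system is antiaromatic.

Antiaromatic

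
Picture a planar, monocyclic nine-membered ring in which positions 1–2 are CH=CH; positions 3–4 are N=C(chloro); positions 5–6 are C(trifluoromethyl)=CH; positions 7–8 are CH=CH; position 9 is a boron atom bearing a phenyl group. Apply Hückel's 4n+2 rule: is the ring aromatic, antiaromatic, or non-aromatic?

Antiaromatic

Every ring atom contributes a p orbital perpendicular to the ring (every atom in a ring double bond is sp² and brings one electron to the p orbital; the doubly-bonded nitrogens are pyridine-type — their lone pairs lie in the ring plane, leaving one electron in the p orbital; the boron has an empty p orbital), so the π system is cyclic and fully conjugated.
Counting π electrons: 4 × 2 = 8 from the double-bond units + 0 from the B(phenyl) atom = 8.
8 = 4(2); a planar, fully conjugated 4n system is antiaromatic.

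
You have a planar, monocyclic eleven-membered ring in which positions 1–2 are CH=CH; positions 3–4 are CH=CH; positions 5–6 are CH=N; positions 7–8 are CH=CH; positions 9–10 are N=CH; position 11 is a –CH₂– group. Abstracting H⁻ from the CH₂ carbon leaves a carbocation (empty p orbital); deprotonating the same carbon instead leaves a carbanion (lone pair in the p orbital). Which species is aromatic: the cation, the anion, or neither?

In both ions every ring atom is sp² and contributes a p orbital, so both rings are fully conjugated.
Cation: 5 × 2 + 0 = 10 π electrons → 4(2)+2, aromatic.
Anion: 5 × 2 + 2 = 12 π electrons → 4(3), antiaromatic.

The cation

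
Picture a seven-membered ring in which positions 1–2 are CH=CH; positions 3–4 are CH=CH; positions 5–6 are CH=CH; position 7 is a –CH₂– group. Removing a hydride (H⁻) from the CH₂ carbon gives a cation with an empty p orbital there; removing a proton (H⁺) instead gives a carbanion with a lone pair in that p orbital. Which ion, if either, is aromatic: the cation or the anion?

Once that carbon is sp², every ring atom has a p orbital and both ions are fully conjugated.
Cation: 3 × 2 + 0 = 6 π electrons → 4(1)+2, aromatic.
Anion: 3 × 2 + 2 = 8 π electrons → 4(2), antiaromatic.

The cation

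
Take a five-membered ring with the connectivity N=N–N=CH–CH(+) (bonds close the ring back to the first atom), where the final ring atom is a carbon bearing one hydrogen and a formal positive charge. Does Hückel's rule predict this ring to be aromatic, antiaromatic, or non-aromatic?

Antiaromatic

Check conjugation: every atom in a ring double bond is sp² and brings one electron to the p orbital; each sp² =N– keeps its lone pair in-plane and puts one electron into the π system; the carbocation has an empty p orbital — every position has a p orbital, so the cyclic π system is continuous.
π-electron count: 2 × 2 = 4 from the double-bond units + 0 from the CH(+) atom = 4.
With 4 = 4·1 π electrons, Hückel's rule classifies the planar ring as antiaromatic.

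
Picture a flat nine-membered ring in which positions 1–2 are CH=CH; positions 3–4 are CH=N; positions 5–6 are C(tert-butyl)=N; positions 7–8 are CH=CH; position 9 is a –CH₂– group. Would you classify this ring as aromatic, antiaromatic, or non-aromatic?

Non-aromatic

At the CH2 position, the tetrahedral CH₂ carbon is sp³ and has no p orbital in the ring π system; the ring's p-orbital overlap is broken there.
Hückel's rule only applies to fully conjugated rings, so this one is simply non-aromatic.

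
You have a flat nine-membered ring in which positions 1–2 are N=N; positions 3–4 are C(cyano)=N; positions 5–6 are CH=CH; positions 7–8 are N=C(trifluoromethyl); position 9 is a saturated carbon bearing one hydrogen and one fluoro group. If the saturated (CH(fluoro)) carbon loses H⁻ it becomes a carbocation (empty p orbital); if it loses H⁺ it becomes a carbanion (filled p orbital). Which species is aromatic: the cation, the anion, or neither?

The anion

Once that carbon is sp², every ring atom has a p orbital and both ions are fully conjugated.
Cation: 4 × 2 + 0 = 8 π electrons → 4(2), antiaromatic.
Anion: 4 × 2 + 2 = 10 π electrons → 4(2)+2, aromatic.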